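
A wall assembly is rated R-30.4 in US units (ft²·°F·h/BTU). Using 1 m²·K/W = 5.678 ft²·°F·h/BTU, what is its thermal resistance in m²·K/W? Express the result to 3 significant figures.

5.35 m²·K/W

R_SI = 30.4/5.678 = 5.354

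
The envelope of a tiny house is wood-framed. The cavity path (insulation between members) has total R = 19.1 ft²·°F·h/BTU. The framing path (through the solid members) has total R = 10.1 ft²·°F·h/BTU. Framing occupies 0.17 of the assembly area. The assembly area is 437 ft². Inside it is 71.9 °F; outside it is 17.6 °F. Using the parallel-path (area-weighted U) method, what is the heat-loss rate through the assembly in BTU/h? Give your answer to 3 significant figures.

1430 BTU/h

U_eff = 0.83/19.1 + 0.17/10.1 = 0.04346 + 0.01683 = 0.06029
R_eff = 1/U_eff = 16.59 ft²·°F·h/BTU
Q = 437 × (71.9 − 17.6) / 16.59 = 1431 BTU/h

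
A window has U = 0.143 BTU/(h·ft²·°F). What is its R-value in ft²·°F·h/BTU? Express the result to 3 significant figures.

R = 1/U = 1/0.143 = 6.993

6.99 ft²·°F·h/BTU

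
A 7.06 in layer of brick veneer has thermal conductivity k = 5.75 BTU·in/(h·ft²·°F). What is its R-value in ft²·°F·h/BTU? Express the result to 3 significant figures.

R = L/k = 7.06/5.75 = 1.228 ft²·°F·h/BTU

1.23 ft²·°F·h/BTU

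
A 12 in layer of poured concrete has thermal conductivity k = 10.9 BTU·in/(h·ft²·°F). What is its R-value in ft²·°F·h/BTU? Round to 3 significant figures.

1.10 ft²·°F·h/BTU

R = L/k = 12/10.9 = 1.101 ft²·°F·h/BTU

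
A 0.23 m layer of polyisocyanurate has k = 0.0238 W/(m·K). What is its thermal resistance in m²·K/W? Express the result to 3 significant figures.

9.66 m²·K/W

R = L/k = 0.23/0.0238 = 9.664 m²·K/W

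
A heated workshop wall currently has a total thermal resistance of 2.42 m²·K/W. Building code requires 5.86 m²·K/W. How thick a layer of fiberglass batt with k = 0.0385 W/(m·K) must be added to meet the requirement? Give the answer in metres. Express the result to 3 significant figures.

ΔR = 5.86 − 2.42 = 3.44 m²·K/W
L = ΔR × k = 3.44 × 0.0385 = 0.1324 m

0.132 m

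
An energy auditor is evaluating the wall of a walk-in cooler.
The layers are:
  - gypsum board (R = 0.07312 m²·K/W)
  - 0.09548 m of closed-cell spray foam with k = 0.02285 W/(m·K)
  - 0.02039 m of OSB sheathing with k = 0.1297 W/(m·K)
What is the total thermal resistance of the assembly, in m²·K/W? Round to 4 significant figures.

0.09548/0.02285 = 4.1786
0.02039/0.1297 = 0.15721
R_total = 0.07312 + 4.1786 + 0.15721 = 4.4089 m²·K/W

4.409 m²·K/W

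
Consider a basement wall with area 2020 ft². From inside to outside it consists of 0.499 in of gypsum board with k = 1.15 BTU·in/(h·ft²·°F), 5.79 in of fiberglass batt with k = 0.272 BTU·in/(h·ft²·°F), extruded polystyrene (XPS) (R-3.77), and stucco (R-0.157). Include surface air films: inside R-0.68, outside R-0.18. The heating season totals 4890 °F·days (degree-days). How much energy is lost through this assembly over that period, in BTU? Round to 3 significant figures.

8940000 BTU

0.499/1.15 = 0.4339
5.79/0.272 = 21.29
R_total = 0.68 + 0.4339 + 21.29 + 3.77 + 0.157 + 0.18 = 26.51 ft²·°F·h/BTU
E = A × HDD × 24 / R = 2020 × 4890 × 24 / 26.51 = 8943000 BTU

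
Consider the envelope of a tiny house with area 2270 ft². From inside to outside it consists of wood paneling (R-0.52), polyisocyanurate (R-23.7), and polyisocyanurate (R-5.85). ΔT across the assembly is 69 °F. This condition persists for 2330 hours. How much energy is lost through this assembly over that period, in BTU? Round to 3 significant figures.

R_total = 0.52 + 23.7 + 5.85 = 30.07 ft²·°F·h/BTU
Q = 2270 × 69 / 30.07 = 5209 BTU/h
E = 5209 × 2330 = 12140000 BTU

12100000 BTU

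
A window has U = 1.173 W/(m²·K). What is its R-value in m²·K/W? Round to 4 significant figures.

R = 1/U = 1/1.173 = 0.85251

0.8525 m²·K/W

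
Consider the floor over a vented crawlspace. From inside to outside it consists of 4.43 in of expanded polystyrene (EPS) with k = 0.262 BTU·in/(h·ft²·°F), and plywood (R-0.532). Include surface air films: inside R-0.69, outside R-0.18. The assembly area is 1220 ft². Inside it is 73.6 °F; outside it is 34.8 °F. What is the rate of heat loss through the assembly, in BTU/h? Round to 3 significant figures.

2590 BTU/h

4.43/0.262 = 16.91
R_total = 0.69 + 16.91 + 0.532 + 0.18 = 18.31 ft²·°F·h/BTU
Q = A·ΔT/R = 1220 × (73.6 − 34.8) / 18.31 = 2585 BTU/h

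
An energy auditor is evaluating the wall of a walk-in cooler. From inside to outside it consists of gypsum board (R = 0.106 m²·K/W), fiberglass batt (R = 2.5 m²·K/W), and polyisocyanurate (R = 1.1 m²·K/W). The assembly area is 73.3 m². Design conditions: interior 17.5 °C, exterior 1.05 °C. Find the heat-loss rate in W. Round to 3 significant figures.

325 W

R_total = 0.106 + 2.5 + 1.1 = 3.706 m²·K/W
Q = A·ΔT/R = 73.3 × (17.5 − 1.05) / 3.706 = 325.4 W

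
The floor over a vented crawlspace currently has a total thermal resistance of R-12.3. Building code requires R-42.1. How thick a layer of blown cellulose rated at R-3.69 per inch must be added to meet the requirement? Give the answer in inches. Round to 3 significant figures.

8.08 in

ΔR = 42.1 − 12.3 = 29.8 ft²·°F·h/BTU
L = ΔR / (R/in) = 29.8/3.69 = 8.076 in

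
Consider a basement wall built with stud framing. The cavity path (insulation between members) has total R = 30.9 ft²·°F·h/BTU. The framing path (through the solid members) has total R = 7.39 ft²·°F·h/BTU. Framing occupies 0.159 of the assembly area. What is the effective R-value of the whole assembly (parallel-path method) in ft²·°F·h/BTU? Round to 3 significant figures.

U_eff = 0.841/30.9 + 0.159/7.39 = 0.02722 + 0.02152 = 0.04873
R_eff = 1/U_eff = 20.52 ft²·°F·h/BTU

20.5 ft²·°F·h/BTU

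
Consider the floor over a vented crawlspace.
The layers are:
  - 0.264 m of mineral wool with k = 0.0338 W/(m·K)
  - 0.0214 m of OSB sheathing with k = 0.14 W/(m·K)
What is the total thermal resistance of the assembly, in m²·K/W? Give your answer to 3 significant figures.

7.96 m²·K/W

0.264/0.0338 = 7.811
0.0214/0.14 = 0.1529
R_total = 7.811 + 0.1529 = 7.964 m²·K/W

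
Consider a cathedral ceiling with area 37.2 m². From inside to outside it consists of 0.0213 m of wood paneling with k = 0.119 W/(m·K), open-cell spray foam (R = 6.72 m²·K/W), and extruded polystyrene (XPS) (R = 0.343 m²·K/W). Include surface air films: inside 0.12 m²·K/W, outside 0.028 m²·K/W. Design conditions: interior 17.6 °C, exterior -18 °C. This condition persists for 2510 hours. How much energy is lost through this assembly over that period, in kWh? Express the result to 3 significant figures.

0.0213/0.119 = 0.179
R_total = 0.12 + 0.179 + 6.72 + 0.343 + 0.028 = 7.39 m²·K/W
Q = 37.2 × (17.6 − (-18)) / 7.39 = 179.2 W
E = 179.2 W × 2510 h / 1000 = 449.8 kWh

450 kWh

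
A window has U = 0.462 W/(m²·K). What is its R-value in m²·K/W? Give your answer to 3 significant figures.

R = 1/U = 1/0.462 = 2.165

2.16 m²·K/W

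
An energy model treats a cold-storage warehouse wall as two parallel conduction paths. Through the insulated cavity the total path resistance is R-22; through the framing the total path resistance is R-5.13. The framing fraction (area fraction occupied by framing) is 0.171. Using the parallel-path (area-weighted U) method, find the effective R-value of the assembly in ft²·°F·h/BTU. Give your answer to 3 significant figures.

14.1 ft²·°F·h/BTU

U_eff = 0.829/22 + 0.171/5.13 = 0.03768 + 0.03333 = 0.07102
R_eff = 1/U_eff = 14.08 ft²·°F·h/BTU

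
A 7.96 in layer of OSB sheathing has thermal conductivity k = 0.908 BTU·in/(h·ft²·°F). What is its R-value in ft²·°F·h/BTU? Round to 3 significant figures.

8.77 ft²·°F·h/BTU

R = L/k = 7.96/0.908 = 8.767 ft²·°F·h/BTU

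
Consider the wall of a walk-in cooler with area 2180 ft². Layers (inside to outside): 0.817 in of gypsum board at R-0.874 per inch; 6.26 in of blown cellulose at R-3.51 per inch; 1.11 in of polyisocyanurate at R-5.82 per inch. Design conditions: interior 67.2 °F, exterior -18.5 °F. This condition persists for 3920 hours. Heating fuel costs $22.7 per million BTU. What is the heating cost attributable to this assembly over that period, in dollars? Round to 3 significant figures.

0.817 × 0.874 = 0.7141
6.26 × 3.51 = 21.97
1.11 × 5.82 = 6.46
R_total = 0.7141 + 21.97 + 6.46 = 29.15 ft²·°F·h/BTU
Q = 2180 × (67.2 − (-18.5)) / 29.15 = 6410 BTU/h
E = 6410 × 3920 = 25130000 BTU
Cost = 25130000/10⁶ × 22.7 = $570.4

570 dollars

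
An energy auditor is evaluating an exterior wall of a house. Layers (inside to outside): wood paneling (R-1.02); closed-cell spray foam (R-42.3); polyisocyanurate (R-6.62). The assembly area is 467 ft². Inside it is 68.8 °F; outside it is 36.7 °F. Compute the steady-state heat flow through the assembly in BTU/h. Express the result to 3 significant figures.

R_total = 1.02 + 42.3 + 6.62 = 49.94 ft²·°F·h/BTU
Q = A·ΔT/R = 467 × (68.8 − 36.7) / 49.94 = 300.2 BTU/h

300 BTU/h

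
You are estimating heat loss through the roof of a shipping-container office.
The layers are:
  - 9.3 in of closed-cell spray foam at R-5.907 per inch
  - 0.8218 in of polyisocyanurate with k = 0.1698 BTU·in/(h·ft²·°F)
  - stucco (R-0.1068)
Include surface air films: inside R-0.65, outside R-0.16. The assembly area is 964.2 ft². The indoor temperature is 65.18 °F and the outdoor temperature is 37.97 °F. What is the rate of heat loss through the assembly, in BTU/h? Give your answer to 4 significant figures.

432.3 BTU/h

9.3 × 5.907 = 54.935
0.8218/0.1698 = 4.8398
R_total = 0.65 + 54.935 + 4.8398 + 0.1068 + 0.16 = 60.692 ft²·°F·h/BTU
Q = A·ΔT/R = 964.2 × (65.18 − 37.97) / 60.692 = 432.28 BTU/h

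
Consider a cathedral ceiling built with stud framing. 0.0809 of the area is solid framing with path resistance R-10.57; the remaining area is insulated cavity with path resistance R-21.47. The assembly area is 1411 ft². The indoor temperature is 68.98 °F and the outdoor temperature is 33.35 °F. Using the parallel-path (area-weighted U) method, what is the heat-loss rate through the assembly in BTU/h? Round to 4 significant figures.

U_eff = 0.9191/21.47 + 0.0809/10.57 = 0.042809 + 0.0076537 = 0.050462
R_eff = 1/U_eff = 19.817 ft²·°F·h/BTU
Q = 1411 × (68.98 − 33.35) / 19.817 = 2536.9 BTU/h

2537 BTU/h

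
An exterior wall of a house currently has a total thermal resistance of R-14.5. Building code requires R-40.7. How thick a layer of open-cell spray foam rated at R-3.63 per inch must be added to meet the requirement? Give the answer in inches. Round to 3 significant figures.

7.22 in

ΔR = 40.7 − 14.5 = 26.2 ft²·°F·h/BTU
L = ΔR / (R/in) = 26.2/3.63 = 7.218 in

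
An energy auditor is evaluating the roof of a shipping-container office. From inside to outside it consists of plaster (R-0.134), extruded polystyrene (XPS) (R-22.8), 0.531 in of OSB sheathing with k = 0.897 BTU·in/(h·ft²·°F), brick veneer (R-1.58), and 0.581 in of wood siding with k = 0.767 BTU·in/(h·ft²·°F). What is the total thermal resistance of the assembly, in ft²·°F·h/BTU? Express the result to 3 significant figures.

25.9 ft²·°F·h/BTU

0.531/0.897 = 0.592
0.581/0.767 = 0.7575
R_total = 0.134 + 22.8 + 0.592 + 1.58 + 0.7575 = 25.86 ft²·°F·h/BTU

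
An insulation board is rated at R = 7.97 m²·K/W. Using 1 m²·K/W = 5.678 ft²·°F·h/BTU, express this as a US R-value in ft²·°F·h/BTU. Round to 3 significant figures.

45.3 ft²·°F·h/BTU

R_US = 7.97 × 5.678 = 45.25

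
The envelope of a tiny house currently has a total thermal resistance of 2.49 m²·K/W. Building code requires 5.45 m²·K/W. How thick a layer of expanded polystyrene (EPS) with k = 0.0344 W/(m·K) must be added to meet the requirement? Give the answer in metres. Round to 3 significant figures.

ΔR = 5.45 − 2.49 = 2.96 m²·K/W
L = ΔR × k = 2.96 × 0.0344 = 0.1018 m

0.102 m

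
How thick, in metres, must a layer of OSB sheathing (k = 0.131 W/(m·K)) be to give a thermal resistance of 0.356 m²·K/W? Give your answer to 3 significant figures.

L = R·k = 0.356 × 0.131 = 0.04664 m

0.0466 m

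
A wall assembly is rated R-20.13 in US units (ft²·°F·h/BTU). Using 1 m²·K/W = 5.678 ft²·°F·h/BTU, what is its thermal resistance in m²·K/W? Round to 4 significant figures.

R_SI = 20.13/5.678 = 3.5453

3.545 m²·K/W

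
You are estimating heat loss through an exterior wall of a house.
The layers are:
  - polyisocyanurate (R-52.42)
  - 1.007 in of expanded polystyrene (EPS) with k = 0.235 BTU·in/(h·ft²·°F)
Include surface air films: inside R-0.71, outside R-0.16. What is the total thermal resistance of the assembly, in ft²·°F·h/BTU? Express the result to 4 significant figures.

57.58 ft²·°F·h/BTU

1.007/0.235 = 4.2851
R_total = 0.71 + 52.42 + 4.2851 + 0.16 = 57.575 ft²·°F·h/BTU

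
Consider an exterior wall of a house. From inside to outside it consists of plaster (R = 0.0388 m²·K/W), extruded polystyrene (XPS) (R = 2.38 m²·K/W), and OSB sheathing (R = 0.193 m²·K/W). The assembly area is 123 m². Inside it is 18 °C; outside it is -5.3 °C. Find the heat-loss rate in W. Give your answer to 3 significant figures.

1100 W

R_total = 0.0388 + 2.38 + 0.193 = 2.612 m²·K/W
Q = A·ΔT/R = 123 × (18 − (-5.3)) / 2.612 = 1097 W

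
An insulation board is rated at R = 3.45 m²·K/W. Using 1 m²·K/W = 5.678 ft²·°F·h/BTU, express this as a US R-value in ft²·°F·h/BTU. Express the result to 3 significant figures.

19.6 ft²·°F·h/BTU

R_US = 3.45 × 5.678 = 19.59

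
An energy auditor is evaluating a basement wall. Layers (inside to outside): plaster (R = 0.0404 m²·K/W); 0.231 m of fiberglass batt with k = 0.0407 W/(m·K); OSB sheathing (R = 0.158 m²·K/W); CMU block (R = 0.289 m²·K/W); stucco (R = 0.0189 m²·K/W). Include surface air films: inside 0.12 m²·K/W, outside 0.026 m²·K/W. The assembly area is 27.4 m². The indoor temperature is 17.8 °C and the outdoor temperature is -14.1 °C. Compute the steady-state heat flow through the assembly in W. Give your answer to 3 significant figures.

0.231/0.0407 = 5.676
R_total = 0.12 + 0.0404 + 5.676 + 0.158 + 0.289 + 0.0189 + 0.026 = 6.328 m²·K/W
Q = A·ΔT/R = 27.4 × (17.8 − (-14.1)) / 6.328 = 138.1 W

138 W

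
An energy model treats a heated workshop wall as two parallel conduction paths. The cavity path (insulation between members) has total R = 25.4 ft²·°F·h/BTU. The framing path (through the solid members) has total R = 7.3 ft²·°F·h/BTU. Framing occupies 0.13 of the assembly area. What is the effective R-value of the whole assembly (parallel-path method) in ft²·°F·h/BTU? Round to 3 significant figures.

U_eff = 0.87/25.4 + 0.13/7.3 = 0.03425 + 0.01781 = 0.05206
R_eff = 1/U_eff = 19.21 ft²·°F·h/BTU

19.2 ft²·°F·h/BTU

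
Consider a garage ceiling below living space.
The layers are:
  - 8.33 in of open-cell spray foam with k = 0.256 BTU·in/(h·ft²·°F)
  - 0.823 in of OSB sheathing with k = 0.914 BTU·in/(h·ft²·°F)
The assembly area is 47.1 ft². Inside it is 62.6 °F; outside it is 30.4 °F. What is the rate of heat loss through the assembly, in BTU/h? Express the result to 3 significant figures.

8.33/0.256 = 32.54
0.823/0.914 = 0.9004
R_total = 32.54 + 0.9004 = 33.44 ft²·°F·h/BTU
Q = A·ΔT/R = 47.1 × (62.6 − 30.4) / 33.44 = 45.35 BTU/h

45.4 BTU/h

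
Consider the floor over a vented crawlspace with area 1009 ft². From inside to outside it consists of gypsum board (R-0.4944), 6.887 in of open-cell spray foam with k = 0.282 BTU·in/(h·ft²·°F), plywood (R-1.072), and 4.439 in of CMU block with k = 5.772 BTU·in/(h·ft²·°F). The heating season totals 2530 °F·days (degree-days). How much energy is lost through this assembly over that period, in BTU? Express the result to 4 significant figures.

2290000 BTU

6.887/0.282 = 24.422
4.439/5.772 = 0.76906
R_total = 0.4944 + 24.422 + 1.072 + 0.76906 = 26.757 ft²·°F·h/BTU
E = A × HDD × 24 / R = 1009 × 2530 × 24 / 26.757 = 2289700 BTU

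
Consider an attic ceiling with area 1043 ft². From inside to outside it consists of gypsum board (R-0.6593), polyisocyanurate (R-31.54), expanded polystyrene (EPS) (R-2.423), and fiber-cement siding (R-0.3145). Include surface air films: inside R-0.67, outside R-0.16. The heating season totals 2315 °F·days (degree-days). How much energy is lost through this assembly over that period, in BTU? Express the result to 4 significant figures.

1620000 BTU

R_total = 0.67 + 0.6593 + 31.54 + 2.423 + 0.3145 + 0.16 = 35.767 ft²·°F·h/BTU
E = A × HDD × 24 / R = 1043 × 2315 × 24 / 35.767 = 1620200 BTU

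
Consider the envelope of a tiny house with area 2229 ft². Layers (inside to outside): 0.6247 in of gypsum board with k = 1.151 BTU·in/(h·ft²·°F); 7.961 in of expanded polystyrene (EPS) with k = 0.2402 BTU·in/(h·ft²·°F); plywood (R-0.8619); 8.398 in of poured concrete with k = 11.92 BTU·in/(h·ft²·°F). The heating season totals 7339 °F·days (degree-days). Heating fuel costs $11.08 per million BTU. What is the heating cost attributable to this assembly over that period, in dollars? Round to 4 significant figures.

123.4 dollars

0.6247/1.151 = 0.54275
7.961/0.2402 = 33.143
8.398/11.92 = 0.70453
R_total = 0.54275 + 33.143 + 0.8619 + 0.70453 = 35.252 ft²·°F·h/BTU
E = A × HDD × 24 / R = 2229 × 7339 × 24 / 35.252 = 11137000 BTU
Cost = 11137000/10⁶ × 11.08 = $123.4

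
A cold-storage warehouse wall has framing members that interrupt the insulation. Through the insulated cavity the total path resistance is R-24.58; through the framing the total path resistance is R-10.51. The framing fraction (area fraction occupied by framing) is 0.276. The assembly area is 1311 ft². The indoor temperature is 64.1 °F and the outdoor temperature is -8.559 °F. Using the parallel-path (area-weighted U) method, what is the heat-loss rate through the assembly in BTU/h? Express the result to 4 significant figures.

U_eff = 0.724/24.58 + 0.276/10.51 = 0.029455 + 0.026261 = 0.055716
R_eff = 1/U_eff = 17.948 ft²·°F·h/BTU
Q = 1311 × (64.1 − (-8.559)) / 17.948 = 5307.2 BTU/h

5307 BTU/h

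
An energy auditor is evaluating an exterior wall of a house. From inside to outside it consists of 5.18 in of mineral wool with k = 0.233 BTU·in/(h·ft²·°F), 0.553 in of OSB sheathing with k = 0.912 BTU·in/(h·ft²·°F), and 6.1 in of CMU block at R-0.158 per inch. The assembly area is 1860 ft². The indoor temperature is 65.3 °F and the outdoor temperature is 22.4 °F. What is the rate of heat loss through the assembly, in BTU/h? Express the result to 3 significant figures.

3350 BTU/h

5.18/0.233 = 22.23
0.553/0.912 = 0.6064
6.1 × 0.158 = 0.9638
R_total = 22.23 + 0.6064 + 0.9638 = 23.8 ft²·°F·h/BTU
Q = A·ΔT/R = 1860 × (65.3 − 22.4) / 23.8 = 3352 BTU/h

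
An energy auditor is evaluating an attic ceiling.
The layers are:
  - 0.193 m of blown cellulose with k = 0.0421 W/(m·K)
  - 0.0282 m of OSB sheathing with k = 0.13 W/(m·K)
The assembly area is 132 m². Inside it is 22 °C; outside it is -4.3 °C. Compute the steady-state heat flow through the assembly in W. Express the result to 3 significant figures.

723 W

0.193/0.0421 = 4.584
0.0282/0.13 = 0.2169
R_total = 4.584 + 0.2169 = 4.801 m²·K/W
Q = A·ΔT/R = 132 × (22 − (-4.3)) / 4.801 = 723.1 W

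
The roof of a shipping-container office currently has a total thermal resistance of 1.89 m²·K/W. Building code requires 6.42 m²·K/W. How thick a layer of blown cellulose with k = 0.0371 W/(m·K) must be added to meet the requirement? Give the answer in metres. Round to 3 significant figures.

ΔR = 6.42 − 1.89 = 4.53 m²·K/W
L = ΔR × k = 4.53 × 0.0371 = 0.1681 m

0.168 m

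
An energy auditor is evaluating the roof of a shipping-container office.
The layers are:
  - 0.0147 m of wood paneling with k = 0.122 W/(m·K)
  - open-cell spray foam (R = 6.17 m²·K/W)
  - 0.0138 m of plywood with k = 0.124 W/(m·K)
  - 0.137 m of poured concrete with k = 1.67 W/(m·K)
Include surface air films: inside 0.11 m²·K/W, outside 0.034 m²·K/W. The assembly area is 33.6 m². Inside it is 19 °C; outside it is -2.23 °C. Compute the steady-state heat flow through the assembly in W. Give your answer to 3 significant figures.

108 W

0.0147/0.122 = 0.1205
0.0138/0.124 = 0.1113
0.137/1.67 = 0.08204
R_total = 0.11 + 0.1205 + 6.17 + 0.1113 + 0.08204 + 0.034 = 6.628 m²·K/W
Q = A·ΔT/R = 33.6 × (19 − (-2.23)) / 6.628 = 107.6 W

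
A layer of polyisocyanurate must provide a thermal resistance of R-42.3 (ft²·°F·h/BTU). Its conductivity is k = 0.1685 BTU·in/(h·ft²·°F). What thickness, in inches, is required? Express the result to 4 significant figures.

7.128 in

L = R × k = 42.3 × 0.1685 = 7.1276 in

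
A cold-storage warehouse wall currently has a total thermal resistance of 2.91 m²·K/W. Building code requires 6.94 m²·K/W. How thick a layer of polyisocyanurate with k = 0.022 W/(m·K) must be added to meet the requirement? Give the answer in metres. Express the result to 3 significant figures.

ΔR = 6.94 − 2.91 = 4.03 m²·K/W
L = ΔR × k = 4.03 × 0.022 = 0.08866 m

0.0887 m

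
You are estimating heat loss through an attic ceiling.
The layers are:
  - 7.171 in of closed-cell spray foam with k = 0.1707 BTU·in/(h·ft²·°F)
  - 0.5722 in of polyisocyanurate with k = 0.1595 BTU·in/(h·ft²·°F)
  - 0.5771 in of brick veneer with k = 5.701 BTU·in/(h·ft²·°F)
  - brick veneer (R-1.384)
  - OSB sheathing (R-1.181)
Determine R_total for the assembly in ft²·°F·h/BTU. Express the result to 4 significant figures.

48.26 ft²·°F·h/BTU

7.171/0.1707 = 42.009
0.5722/0.1595 = 3.5875
0.5771/5.701 = 0.10123
R_total = 42.009 + 3.5875 + 0.10123 + 1.384 + 1.181 = 48.263 ft²·°F·h/BTU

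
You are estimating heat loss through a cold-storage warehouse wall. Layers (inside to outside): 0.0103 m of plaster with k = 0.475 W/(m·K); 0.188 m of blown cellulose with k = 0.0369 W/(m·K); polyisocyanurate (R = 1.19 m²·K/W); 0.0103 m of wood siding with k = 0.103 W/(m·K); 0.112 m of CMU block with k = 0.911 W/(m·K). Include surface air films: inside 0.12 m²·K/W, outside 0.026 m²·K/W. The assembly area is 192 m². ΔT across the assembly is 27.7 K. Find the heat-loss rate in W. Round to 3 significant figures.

797 W

0.0103/0.475 = 0.02168
0.188/0.0369 = 5.095
0.0103/0.103 = 0.1
0.112/0.911 = 0.1229
R_total = 0.12 + 0.02168 + 5.095 + 1.19 + 0.1 + 0.1229 + 0.026 = 6.675 m²·K/W
Q = A·ΔT/R = 192 × 27.7 / 6.675 = 796.7 W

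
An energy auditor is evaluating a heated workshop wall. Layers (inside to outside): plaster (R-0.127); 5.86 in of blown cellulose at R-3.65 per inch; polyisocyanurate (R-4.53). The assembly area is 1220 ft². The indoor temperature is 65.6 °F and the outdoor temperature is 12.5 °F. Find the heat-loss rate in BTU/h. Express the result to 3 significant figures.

5.86 × 3.65 = 21.39
R_total = 0.127 + 21.39 + 4.53 = 26.05 ft²·°F·h/BTU
Q = A·ΔT/R = 1220 × (65.6 − 12.5) / 26.05 = 2487 BTU/h

2490 BTU/h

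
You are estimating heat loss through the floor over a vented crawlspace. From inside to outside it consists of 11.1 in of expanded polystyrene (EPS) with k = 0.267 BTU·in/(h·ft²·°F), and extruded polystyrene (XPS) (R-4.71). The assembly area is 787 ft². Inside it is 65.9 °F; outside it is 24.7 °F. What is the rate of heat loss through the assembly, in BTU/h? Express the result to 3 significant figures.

701 BTU/h

11.1/0.267 = 41.57
R_total = 41.57 + 4.71 = 46.28 ft²·°F·h/BTU
Q = A·ΔT/R = 787 × (65.9 − 24.7) / 46.28 = 700.6 BTU/h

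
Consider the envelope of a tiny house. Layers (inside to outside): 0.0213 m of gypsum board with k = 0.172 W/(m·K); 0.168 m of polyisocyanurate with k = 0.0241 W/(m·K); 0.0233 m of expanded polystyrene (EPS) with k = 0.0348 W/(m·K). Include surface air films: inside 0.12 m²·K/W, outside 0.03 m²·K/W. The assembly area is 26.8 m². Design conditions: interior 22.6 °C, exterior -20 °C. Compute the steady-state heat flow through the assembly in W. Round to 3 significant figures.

144 W

0.0213/0.172 = 0.1238
0.168/0.0241 = 6.971
0.0233/0.0348 = 0.6695
R_total = 0.12 + 0.1238 + 6.971 + 0.6695 + 0.03 = 7.914 m²·K/W
Q = A·ΔT/R = 26.8 × (22.6 − (-20)) / 7.914 = 144.3 W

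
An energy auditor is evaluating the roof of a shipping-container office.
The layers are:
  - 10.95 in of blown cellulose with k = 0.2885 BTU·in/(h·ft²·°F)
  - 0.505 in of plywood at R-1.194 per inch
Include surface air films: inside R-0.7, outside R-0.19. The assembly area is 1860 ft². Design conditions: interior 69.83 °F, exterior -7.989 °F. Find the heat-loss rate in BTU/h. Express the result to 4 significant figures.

10.95/0.2885 = 37.955
0.505 × 1.194 = 0.60297
R_total = 0.7 + 37.955 + 0.60297 + 0.19 = 39.448 ft²·°F·h/BTU
Q = A·ΔT/R = 1860 × (69.83 − (-7.989)) / 39.448 = 3669.2 BTU/h

3669 BTU/h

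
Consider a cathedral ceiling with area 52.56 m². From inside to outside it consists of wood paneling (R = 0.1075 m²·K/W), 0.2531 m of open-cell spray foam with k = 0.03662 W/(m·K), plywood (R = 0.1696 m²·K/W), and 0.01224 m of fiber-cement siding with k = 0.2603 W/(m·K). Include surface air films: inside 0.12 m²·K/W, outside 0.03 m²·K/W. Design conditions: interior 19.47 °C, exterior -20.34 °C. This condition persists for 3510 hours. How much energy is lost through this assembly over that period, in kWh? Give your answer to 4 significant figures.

0.2531/0.03662 = 6.9115
0.01224/0.2603 = 0.047023
R_total = 0.12 + 0.1075 + 6.9115 + 0.1696 + 0.047023 + 0.03 = 7.3856 m²·K/W
Q = 52.56 × (19.47 − (-20.34)) / 7.3856 = 283.31 W
E = 283.31 W × 3510 h / 1000 = 994.41 kWh

994.4 kWh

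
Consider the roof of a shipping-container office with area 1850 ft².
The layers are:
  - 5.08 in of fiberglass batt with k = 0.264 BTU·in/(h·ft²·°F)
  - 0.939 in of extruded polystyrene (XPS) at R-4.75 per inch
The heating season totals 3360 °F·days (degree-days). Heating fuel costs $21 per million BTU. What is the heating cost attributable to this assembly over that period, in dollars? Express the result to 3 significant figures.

132 dollars

5.08/0.264 = 19.24
0.939 × 4.75 = 4.46
R_total = 19.24 + 4.46 = 23.7 ft²·°F·h/BTU
E = A × HDD × 24 / R = 1850 × 3360 × 24 / 23.7 = 6294000 BTU
Cost = 6294000/10⁶ × 21 = $132.2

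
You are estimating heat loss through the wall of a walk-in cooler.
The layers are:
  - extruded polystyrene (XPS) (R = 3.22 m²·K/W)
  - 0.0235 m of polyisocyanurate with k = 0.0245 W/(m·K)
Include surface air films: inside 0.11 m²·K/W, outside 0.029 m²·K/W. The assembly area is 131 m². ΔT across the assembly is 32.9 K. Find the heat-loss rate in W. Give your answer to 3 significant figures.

998 W

0.0235/0.0245 = 0.9592
R_total = 0.11 + 3.22 + 0.9592 + 0.029 = 4.318 m²·K/W
Q = A·ΔT/R = 131 × 32.9 / 4.318 = 998.1 W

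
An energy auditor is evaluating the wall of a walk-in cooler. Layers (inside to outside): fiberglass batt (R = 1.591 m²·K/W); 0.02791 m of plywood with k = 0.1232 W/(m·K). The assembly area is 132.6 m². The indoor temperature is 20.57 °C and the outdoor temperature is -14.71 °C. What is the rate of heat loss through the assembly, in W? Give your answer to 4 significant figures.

0.02791/0.1232 = 0.22654
R_total = 1.591 + 0.22654 = 1.8175 m²·K/W
Q = A·ΔT/R = 132.6 × (20.57 − (-14.71)) / 1.8175 = 2573.9 W

2574 W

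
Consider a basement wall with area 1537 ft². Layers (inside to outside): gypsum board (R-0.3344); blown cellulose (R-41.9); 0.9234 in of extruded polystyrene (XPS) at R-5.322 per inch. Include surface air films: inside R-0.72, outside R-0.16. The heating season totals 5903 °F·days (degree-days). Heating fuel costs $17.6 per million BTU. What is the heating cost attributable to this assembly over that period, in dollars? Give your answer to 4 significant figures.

79.79 dollars

0.9234 × 5.322 = 4.9143
R_total = 0.72 + 0.3344 + 41.9 + 4.9143 + 0.16 = 48.029 ft²·°F·h/BTU
E = A × HDD × 24 / R = 1537 × 5903 × 24 / 48.029 = 4533700 BTU
Cost = 4533700/10⁶ × 17.6 = $79.794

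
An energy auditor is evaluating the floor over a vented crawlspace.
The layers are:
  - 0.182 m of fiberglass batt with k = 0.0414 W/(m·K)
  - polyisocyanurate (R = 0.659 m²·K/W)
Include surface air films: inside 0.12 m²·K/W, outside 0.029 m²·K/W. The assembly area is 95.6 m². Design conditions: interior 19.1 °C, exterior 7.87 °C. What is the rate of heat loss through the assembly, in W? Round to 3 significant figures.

0.182/0.0414 = 4.396
R_total = 0.12 + 4.396 + 0.659 + 0.029 = 5.204 m²·K/W
Q = A·ΔT/R = 95.6 × (19.1 − 7.87) / 5.204 = 206.3 W

206 W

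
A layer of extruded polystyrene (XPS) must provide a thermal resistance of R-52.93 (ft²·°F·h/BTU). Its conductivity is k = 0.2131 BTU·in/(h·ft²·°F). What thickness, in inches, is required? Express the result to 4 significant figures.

11.28 in

L = R × k = 52.93 × 0.2131 = 11.279 in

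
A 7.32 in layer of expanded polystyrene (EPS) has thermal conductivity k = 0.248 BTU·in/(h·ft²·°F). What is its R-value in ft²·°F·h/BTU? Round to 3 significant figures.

R = L/k = 7.32/0.248 = 29.52 ft²·°F·h/BTU

29.5 ft²·°F·h/BTU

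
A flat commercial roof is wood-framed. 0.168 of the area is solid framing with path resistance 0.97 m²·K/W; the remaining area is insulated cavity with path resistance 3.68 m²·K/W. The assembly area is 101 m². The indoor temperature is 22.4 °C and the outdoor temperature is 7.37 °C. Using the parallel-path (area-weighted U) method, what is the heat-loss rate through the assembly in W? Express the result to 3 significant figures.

606 W

U_eff = 0.832/3.68 + 0.168/0.97 = 0.2261 + 0.1732 = 0.3993
R_eff = 1/U_eff = 2.504 m²·K/W
Q = 101 × (22.4 − 7.37) / 2.504 = 606.1 W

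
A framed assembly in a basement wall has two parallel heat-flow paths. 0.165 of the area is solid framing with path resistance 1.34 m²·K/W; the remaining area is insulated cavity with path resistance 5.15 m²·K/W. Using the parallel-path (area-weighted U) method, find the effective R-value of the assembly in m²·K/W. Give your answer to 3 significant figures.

U_eff = 0.835/5.15 + 0.165/1.34 = 0.1621 + 0.1231 = 0.2853
R_eff = 1/U_eff = 3.505 m²·K/W

3.51 m²·K/W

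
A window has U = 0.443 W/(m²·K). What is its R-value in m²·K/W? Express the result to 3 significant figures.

R = 1/U = 1/0.443 = 2.257

2.26 m²·K/W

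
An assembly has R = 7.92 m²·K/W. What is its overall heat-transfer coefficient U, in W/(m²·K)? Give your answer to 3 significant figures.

U = 1/R = 1/7.92 = 0.1263

0.126 W/(m²·K)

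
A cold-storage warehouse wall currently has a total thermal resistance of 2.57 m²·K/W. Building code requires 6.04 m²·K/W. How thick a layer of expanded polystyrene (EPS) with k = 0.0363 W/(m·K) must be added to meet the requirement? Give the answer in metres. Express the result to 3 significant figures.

0.126 m

ΔR = 6.04 − 2.57 = 3.47 m²·K/W
L = ΔR × k = 3.47 × 0.0363 = 0.126 m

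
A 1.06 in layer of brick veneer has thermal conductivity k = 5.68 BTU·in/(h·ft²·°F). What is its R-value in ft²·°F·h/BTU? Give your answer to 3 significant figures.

0.187 ft²·°F·h/BTU

R = L/k = 1.06/5.68 = 0.1866 ft²·°F·h/BTU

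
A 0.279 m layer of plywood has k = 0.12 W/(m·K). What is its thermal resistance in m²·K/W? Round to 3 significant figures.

2.33 m²·K/W

R = L/k = 0.279/0.12 = 2.325 m²·K/W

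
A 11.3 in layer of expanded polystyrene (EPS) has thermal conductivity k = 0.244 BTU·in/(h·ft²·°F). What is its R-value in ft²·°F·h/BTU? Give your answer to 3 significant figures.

R = L/k = 11.3/0.244 = 46.31 ft²·°F·h/BTU

46.3 ft²·°F·h/BTU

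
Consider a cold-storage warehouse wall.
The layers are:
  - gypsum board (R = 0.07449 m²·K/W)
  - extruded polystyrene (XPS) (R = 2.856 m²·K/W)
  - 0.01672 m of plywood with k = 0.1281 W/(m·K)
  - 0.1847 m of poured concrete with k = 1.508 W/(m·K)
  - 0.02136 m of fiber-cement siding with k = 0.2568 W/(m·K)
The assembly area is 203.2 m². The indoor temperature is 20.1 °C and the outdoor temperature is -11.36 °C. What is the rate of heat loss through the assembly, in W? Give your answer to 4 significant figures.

0.01672/0.1281 = 0.13052
0.1847/1.508 = 0.12248
0.02136/0.2568 = 0.083178
R_total = 0.07449 + 2.856 + 0.13052 + 0.12248 + 0.083178 = 3.2667 m²·K/W
Q = A·ΔT/R = 203.2 × (20.1 − (-11.36)) / 3.2667 = 1956.9 W

1957 W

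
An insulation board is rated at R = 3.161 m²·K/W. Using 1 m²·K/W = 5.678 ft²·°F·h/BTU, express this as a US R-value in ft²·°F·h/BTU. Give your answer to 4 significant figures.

R_US = 3.161 × 5.678 = 17.948

17.95 ft²·°F·h/BTU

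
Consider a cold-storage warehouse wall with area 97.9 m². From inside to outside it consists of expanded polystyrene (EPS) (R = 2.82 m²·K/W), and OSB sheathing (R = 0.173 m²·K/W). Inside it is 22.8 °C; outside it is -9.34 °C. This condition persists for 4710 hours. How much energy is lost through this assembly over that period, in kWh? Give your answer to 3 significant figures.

4950 kWh

R_total = 2.82 + 0.173 = 2.993 m²·K/W
Q = 97.9 × (22.8 − (-9.34)) / 2.993 = 1051 W
E = 1051 W × 4710 h / 1000 = 4952 kWh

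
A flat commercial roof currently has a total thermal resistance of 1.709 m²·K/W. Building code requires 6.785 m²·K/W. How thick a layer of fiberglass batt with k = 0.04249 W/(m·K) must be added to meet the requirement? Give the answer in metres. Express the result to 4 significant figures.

ΔR = 6.785 − 1.709 = 5.076 m²·K/W
L = ΔR × k = 5.076 × 0.04249 = 0.21568 m

0.2157 m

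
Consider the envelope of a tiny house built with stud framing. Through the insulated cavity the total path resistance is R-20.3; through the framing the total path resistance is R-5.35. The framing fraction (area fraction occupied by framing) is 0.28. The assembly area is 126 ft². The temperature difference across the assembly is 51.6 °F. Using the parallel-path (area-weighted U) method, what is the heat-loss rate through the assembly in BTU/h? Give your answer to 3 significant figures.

U_eff = 0.72/20.3 + 0.28/5.35 = 0.03547 + 0.05234 = 0.0878
R_eff = 1/U_eff = 11.39 ft²·°F·h/BTU
Q = 126 × 51.6 / 11.39 = 570.9 BTU/h

571 BTU/h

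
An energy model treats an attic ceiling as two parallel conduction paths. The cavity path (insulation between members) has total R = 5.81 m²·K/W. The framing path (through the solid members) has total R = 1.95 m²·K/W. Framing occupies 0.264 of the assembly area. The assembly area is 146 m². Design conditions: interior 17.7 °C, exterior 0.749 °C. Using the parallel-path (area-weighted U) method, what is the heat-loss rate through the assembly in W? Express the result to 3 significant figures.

649 W

U_eff = 0.736/5.81 + 0.264/1.95 = 0.1267 + 0.1354 = 0.2621
R_eff = 1/U_eff = 3.816 m²·K/W
Q = 146 × (17.7 − 0.749) / 3.816 = 648.6 W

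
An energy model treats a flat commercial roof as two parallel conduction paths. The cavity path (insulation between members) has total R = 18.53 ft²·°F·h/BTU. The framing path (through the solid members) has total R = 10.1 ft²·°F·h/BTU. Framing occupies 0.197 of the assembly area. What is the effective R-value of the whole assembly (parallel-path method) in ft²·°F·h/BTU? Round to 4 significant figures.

U_eff = 0.803/18.53 + 0.197/10.1 = 0.043335 + 0.019505 = 0.06284
R_eff = 1/U_eff = 15.913 ft²·°F·h/BTU

15.91 ft²·°F·h/BTU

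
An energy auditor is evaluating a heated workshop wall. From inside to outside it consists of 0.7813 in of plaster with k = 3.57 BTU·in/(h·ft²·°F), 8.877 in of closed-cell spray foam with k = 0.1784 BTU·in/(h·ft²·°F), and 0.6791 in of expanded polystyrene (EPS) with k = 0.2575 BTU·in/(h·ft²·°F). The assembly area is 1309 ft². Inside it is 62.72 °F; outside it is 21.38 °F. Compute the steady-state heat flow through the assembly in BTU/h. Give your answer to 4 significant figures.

1028 BTU/h

0.7813/3.57 = 0.21885
8.877/0.1784 = 49.759
0.6791/0.2575 = 2.6373
R_total = 0.21885 + 49.759 + 2.6373 = 52.615 ft²·°F·h/BTU
Q = A·ΔT/R = 1309 × (62.72 − 21.38) / 52.615 = 1028.5 BTU/h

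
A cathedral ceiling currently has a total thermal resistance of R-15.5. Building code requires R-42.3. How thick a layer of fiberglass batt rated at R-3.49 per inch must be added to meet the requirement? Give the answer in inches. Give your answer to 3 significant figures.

ΔR = 42.3 − 15.5 = 26.8 ft²·°F·h/BTU
L = ΔR / (R/in) = 26.8/3.49 = 7.679 in

7.68 in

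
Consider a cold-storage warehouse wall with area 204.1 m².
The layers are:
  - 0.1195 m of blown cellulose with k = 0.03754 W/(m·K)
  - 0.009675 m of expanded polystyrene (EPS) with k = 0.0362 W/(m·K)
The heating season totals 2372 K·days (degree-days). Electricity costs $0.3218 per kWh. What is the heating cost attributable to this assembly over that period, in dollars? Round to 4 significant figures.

0.1195/0.03754 = 3.1833
0.009675/0.0362 = 0.26727
R_total = 3.1833 + 0.26727 = 3.4505 m²·K/W
E = A × HDD × 24 / R / 1000 = 204.1 × 2372 × 24 / 3.4505 / 1000 = 3367.3 kWh
Cost = 3367.3 × 0.3218 = $1083.6

1084 dollars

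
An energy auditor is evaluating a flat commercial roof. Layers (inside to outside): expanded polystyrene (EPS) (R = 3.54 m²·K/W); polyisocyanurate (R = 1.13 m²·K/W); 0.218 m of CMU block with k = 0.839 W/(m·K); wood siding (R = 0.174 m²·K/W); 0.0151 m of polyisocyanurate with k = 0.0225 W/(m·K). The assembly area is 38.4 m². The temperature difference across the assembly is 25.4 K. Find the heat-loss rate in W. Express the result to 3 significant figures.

0.218/0.839 = 0.2598
0.0151/0.0225 = 0.6711
R_total = 3.54 + 1.13 + 0.2598 + 0.174 + 0.6711 = 5.775 m²·K/W
Q = A·ΔT/R = 38.4 × 25.4 / 5.775 = 168.9 W

169 W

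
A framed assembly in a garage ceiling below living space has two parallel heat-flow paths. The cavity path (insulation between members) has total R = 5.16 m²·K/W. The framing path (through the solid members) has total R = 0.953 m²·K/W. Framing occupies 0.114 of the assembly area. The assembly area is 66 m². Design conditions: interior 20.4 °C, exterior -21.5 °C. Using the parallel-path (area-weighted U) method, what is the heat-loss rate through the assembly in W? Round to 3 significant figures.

U_eff = 0.886/5.16 + 0.114/0.953 = 0.1717 + 0.1196 = 0.2913
R_eff = 1/U_eff = 3.433 m²·K/W
Q = 66 × (20.4 − (-21.5)) / 3.433 = 805.6 W

806 W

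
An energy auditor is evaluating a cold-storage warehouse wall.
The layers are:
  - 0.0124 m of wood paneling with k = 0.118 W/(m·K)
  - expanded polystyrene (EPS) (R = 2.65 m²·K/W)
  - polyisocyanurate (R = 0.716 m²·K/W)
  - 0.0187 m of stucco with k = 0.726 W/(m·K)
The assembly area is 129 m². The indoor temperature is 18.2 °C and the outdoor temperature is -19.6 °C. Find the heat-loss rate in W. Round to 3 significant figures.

1390 W

0.0124/0.118 = 0.1051
0.0187/0.726 = 0.02576
R_total = 0.1051 + 2.65 + 0.716 + 0.02576 = 3.497 m²·K/W
Q = A·ΔT/R = 129 × (18.2 − (-19.6)) / 3.497 = 1394 W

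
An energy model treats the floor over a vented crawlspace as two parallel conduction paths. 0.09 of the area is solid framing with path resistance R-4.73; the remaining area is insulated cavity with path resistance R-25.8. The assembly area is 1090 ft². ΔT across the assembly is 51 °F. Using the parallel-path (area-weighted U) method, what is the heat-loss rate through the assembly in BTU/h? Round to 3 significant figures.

U_eff = 0.91/25.8 + 0.09/4.73 = 0.03527 + 0.01903 = 0.0543
R_eff = 1/U_eff = 18.42 ft²·°F·h/BTU
Q = 1090 × 51 / 18.42 = 3018 BTU/h

3020 BTU/h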